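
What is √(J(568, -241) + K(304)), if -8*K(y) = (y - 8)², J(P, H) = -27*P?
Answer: 4*I*√1643 ≈ 162.14*I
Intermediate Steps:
K(y) = -(-8 + y)²/8 (K(y) = -(y - 8)²/8 = -(-8 + y)²/8)
√(J(568, -241) + K(304)) = √(-27*568 - (-8 + 304)²/8) = √(-15336 - ⅛*296²) = √(-15336 - ⅛*87616) = √(-15336 - 10952) = √(-26288) = 4*I*√1643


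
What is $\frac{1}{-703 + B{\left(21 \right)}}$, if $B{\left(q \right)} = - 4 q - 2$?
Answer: $- \frac{1}{789} \approx -0.0012674$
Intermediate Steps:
$B{\left(q \right)} = -2 - 4 q$
$\frac{1}{-703 + B{\left(21 \right)}} = \frac{1}{-703 - 86} = \frac{1}{-789} = - \frac{1}{789}$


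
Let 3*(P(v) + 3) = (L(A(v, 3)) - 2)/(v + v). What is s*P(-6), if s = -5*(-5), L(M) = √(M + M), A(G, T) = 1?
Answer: -1325/18 - 25*√2/36 ≈ -74.593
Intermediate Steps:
L(M) = √2*√M (L(M) = √(2*M) = √2*√M)
s = 25
P(v) = -3 + (-2 + √2)/(6*v) (P(v) = -3 + ((√2*√1 - 2)/(v + v))/3 = -3 + ((√2*1 - 2)/((2*v)))/3 = -3 + ((√2 - 2)*(1/(2*v)))/3 = -3 + ((-2 + √2)*(1/(2*v)))/3 = -3 + ((-2 + √2)/(2*v))/3 = -3 + (-2 + √2)/(6*v))
s*P(-6) = 25*((⅙)*(-2 + √2 - 18*(-6))/(-6)) = 25*((⅙)*(-⅙)*(-2 + √2 + 108)) = 25*((⅙)*(-⅙)*(106 + √2)) = 25*(-53/18 - √2/36) = -1325/18 - 25*√2/36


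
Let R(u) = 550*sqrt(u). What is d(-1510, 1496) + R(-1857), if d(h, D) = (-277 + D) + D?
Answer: 2715 + 550*I*sqrt(1857) ≈ 2715.0 + 23701.0*I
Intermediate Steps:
d(h, D) = -277 + 2*D
d(-1510, 1496) + R(-1857) = (-277 + 2*1496) + 550*sqrt(-1857) = (-277 + 2992) + 550*(I*sqrt(1857)) = 2715 + 550*I*sqrt(1857)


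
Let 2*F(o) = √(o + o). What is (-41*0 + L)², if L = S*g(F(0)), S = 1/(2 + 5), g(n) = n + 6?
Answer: 36/49 ≈ 0.73469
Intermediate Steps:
F(o) = √2*√o/2 (F(o) = √(o + o)/2 = √(2*o)/2 = (√2*√o)/2 = √2*√o/2)
g(n) = 6 + n
S = ⅐ (S = 1/7 = ⅐ ≈ 0.14286)
L = 6/7 (L = (6 + √2*√0/2)/7 = (6 + (½)*√2*0)/7 = (6 + 0)/7 = (⅐)*6 = 6/7 ≈ 0.85714)
(-41*0 + L)² = (-41*0 + 6/7)² = (0 + 6/7)² = (6/7)² = 36/49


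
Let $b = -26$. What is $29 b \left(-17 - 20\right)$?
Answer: $27898$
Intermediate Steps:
$29 b \left(-17 - 20\right) = 29 \left(-26\right) \left(-17 - 20\right) = \left(-754\right) \left(-37\right) = 27898$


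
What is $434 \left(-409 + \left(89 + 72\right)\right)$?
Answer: $-107632$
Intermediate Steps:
$434 \left(-409 + \left(89 + 72\right)\right) = 434 \left(-409 + 161\right) = 434 \left(-248\right) = -107632$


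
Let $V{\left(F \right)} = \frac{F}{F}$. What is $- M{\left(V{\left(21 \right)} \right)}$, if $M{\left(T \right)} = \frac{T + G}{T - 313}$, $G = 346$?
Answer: $\frac{347}{312} \approx 1.1122$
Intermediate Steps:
$V{\left(F \right)} = 1$
$M{\left(T \right)} = \frac{346 + T}{-313 + T}$ ($M{\left(T \right)} = \frac{T + 346}{T - 313} = \frac{346 + T}{-313 + T}$)
$- M{\left(V{\left(21 \right)} \right)} = - \frac{346 + 1}{-313 + 1} = - \frac{347}{-312} = - \frac{\left(-1\right) 347}{312} = \left(-1\right) \left(- \frac{347}{312}\right) = \frac{347}{312}$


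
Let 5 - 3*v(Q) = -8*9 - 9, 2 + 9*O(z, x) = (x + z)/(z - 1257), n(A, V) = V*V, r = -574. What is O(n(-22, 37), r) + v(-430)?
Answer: 29467/1008 ≈ 29.233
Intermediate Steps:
n(A, V) = V**2
O(z, x) = -2/9 + (x + z)/(9*(-1257 + z)) (O(z, x) = -2/9 + ((x + z)/(z - 1257))/9 = -2/9 + ((x + z)/(-1257 + z))/9 = -2/9 + (x + z)/(9*(-1257 + z)))
v(Q) = 86/3 (v(Q) = 5/3 - (-8*9 - 9)/3 = 5/3 - (-72 - 9)/3 = 5/3 - 1/3*(-81) = 5/3 + 27 = 86/3)
O(n(-22, 37), r) + v(-430) = (2514 - 574 - 1*37**2)/(9*(-1257 + 37**2)) + 86/3 = (2514 - 574 - 1*1369)/(9*(-1257 + 1369)) + 86/3 = (1/9)*(2514 - 574 - 1369)/112 + 86/3 = (1/9)*(1/112)*571 + 86/3 = 571/1008 + 86/3 = 29467/1008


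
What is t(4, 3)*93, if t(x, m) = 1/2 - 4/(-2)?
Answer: 465/2 ≈ 232.50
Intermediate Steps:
t(x, m) = 5/2 (t(x, m) = 1*(½) - 4*(-½) = ½ + 2 = 5/2)
t(4, 3)*93 = (5/2)*93 = 465/2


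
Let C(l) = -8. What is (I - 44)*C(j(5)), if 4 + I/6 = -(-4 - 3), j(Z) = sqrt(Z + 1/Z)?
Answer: 208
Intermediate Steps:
j(Z) = sqrt(Z + 1/Z)
I = 18 (I = -24 + 6*(-(-4 - 3)) = -24 + 6*(-1*(-7)) = -24 + 6*7 = -24 + 42 = 18)
(I - 44)*C(j(5)) = (18 - 44)*(-8) = -26*(-8) = 208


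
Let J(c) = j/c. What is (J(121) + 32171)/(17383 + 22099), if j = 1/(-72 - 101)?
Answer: 336717771/413238353 ≈ 0.81483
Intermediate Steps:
j = -1/173 (j = 1/(-173) = -1/173 ≈ -0.0057803)
J(c) = -1/(173*c)
(J(121) + 32171)/(17383 + 22099) = (-1/173/121 + 32171)/(17383 + 22099) = (-1/173*1/121 + 32171)/39482 = (-1/20933 + 32171)*(1/39482) = (673435542/20933)*(1/39482) = 336717771/413238353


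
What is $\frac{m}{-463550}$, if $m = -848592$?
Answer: $\frac{424296}{231775} \approx 1.8306$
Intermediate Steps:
$\frac{m}{-463550} = - \frac{848592}{-463550} = \left(-848592\right) \left(- \frac{1}{463550}\right) = \frac{424296}{231775}$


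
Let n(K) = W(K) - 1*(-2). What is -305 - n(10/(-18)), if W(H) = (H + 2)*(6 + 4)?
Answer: -2893/9 ≈ -321.44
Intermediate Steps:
W(H) = 20 + 10*H (W(H) = (2 + H)*10 = 20 + 10*H)
n(K) = 22 + 10*K (n(K) = (20 + 10*K) - 1*(-2) = (20 + 10*K) + 2 = 22 + 10*K)
-305 - n(10/(-18)) = -305 - (22 + 10*(10/(-18))) = -305 - (22 + 10*(10*(-1/18))) = -305 - (22 + 10*(-5/9)) = -305 - (22 - 50/9) = -305 - 1*148/9 = -305 - 148/9 = -2893/9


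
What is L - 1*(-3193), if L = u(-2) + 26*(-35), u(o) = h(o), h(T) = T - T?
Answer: 2283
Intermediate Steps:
h(T) = 0
u(o) = 0
L = -910 (L = 0 + 26*(-35) = 0 - 910 = -910)
L - 1*(-3193) = -910 - 1*(-3193) = -910 + 3193 = 2283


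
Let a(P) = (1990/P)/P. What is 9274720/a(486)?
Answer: 219065176512/199 ≈ 1.1008e+9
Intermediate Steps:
a(P) = 1990/P²
9274720/a(486) = 9274720/((1990/486²)) = 9274720/((1990*(1/236196))) = 9274720/(995/118098) = 9274720*(118098/995) = 219065176512/199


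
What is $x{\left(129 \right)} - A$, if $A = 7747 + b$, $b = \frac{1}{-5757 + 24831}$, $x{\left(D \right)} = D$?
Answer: $- \frac{145305733}{19074} \approx -7618.0$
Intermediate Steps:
$b = \frac{1}{19074} \approx 5.2427 \cdot 10^{-5}$
$A = \frac{147766279}{19074}$ ($A = 7747 + \frac{1}{19074} = \frac{147766279}{19074} \approx 7747.0$)
$x{\left(129 \right)} - A = 129 - \frac{147766279}{19074} = - \frac{145305733}{19074}$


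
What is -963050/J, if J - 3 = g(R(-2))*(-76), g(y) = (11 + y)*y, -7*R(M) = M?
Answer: 47189450/11861 ≈ 3978.5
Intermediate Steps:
R(M) = -M/7
g(y) = y*(11 + y)
J = -11861/49 (J = 3 + ((-⅐*(-2))*(11 - ⅐*(-2)))*(-76) = 3 + (2*(11 + 2/7)/7)*(-76) = 3 + ((2/7)*(79/7))*(-76) = 3 + (158/49)*(-76) = 3 - 12008/49 = -11861/49 ≈ -242.06)
-963050/J = -963050/(-11861/49) = -963050*(-49/11861) = 47189450/11861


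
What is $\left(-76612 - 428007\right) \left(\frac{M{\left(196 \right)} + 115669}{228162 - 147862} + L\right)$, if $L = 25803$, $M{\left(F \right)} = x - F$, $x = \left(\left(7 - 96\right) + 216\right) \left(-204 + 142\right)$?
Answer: $- \frac{1045615226276881}{80300} \approx -1.3021 \cdot 10^{10}$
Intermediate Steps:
$x = -7874$ ($x = \left(-89 + 216\right) \left(-62\right) = 127 \left(-62\right) = -7874$)
$M{\left(F \right)} = -7874 - F$
$\left(-76612 - 428007\right) \left(\frac{M{\left(196 \right)} + 115669}{228162 - 147862} + L\right) = \left(-76612 - 428007\right) \left(\frac{\left(-7874 - 196\right) + 115669}{228162 - 147862} + 25803\right) = - 504619 \left(\frac{\left(-7874 - 196\right) + 115669}{80300} + 25803\right) = - 504619 \left(\left(-8070 + 115669\right) \frac{1}{80300} + 25803\right) = - 504619 \left(107599 \cdot \frac{1}{80300} + 25803\right) = - 504619 \left(\frac{107599}{80300} + 25803\right) = \left(-504619\right) \frac{2072088499}{80300} = - \frac{1045615226276881}{80300}$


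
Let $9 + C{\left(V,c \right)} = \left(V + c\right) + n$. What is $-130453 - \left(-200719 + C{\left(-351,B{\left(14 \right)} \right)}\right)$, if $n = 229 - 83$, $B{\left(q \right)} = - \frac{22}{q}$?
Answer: $\frac{493371}{7} \approx 70482.0$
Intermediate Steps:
$n = 146$
$C{\left(V,c \right)} = 137 + V + c$ ($C{\left(V,c \right)} = -9 + \left(\left(V + c\right) + 146\right) = -9 + \left(146 + V + c\right) = 137 + V + c$)
$-130453 - \left(-200719 + C{\left(-351,B{\left(14 \right)} \right)}\right) = -130453 + \left(200719 - \left(137 - 351 - \frac{22}{14}\right)\right) = -130453 + \left(200719 - \left(137 - 351 - \frac{11}{7}\right)\right) = -130453 + \left(200719 - - \frac{1509}{7}\right) = -130453 + \left(200719 + \frac{1509}{7}\right) = -130453 + \frac{1406542}{7} = \frac{493371}{7}$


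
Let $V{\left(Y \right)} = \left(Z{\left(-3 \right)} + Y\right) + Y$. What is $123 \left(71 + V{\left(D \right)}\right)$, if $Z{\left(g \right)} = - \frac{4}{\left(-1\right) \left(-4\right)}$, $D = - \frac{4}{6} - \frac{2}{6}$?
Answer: $8364$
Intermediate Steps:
$D = -1$ ($D = \left(-4\right) \frac{1}{6} - \frac{1}{3} = - \frac{2}{3} - \frac{1}{3} = -1$)
$Z{\left(g \right)} = -1$ ($Z{\left(g \right)} = - \frac{4}{4} = \left(-4\right) \frac{1}{4} = -1$)
$V{\left(Y \right)} = -1 + 2 Y$ ($V{\left(Y \right)} = \left(-1 + Y\right) + Y = -1 + 2 Y$)
$123 \left(71 + V{\left(D \right)}\right) = 123 \left(71 + \left(-1 + 2 \left(-1\right)\right)\right) = 123 \left(71 - 3\right) = 123 \cdot 68 = 8364$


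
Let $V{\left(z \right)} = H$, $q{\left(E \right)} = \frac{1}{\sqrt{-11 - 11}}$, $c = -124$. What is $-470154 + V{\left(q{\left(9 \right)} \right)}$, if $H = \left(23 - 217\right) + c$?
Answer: $-470472$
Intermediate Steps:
$H = -318$ ($H = \left(23 - 217\right) - 124 = -194 - 124 = -318$)
$q{\left(E \right)} = - \frac{i \sqrt{22}}{22}$ ($q{\left(E \right)} = \frac{1}{\sqrt{-22}} = \frac{1}{i \sqrt{22}} = - \frac{i \sqrt{22}}{22}$)
$V{\left(z \right)} = -318$
$-470154 + V{\left(q{\left(9 \right)} \right)} = -470154 - 318 = -470472$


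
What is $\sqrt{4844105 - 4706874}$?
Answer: $\sqrt{137231} \approx 370.45$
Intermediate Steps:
$\sqrt{4844105 - 4706874} = \sqrt{137231}$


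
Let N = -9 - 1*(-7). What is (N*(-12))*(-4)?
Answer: -96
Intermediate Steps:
N = -2 (N = -9 + 7 = -2)
(N*(-12))*(-4) = -2*(-12)*(-4) = 24*(-4) = -96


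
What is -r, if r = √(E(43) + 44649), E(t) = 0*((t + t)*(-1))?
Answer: -33*√41 ≈ -211.30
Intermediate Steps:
E(t) = 0 (E(t) = 0*((2*t)*(-1)) = 0*(-2*t) = 0)
r = 33*√41 (r = √(0 + 44649) = √44649 = 33*√41 ≈ 211.30)
-r = -33*√41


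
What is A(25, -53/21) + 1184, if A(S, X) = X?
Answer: 24811/21 ≈ 1181.5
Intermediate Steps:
A(25, -53/21) + 1184 = -53/21 + 1184 = 24811/21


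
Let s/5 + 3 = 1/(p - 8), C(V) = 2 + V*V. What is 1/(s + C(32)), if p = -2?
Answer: 2/2021 ≈ 0.00098961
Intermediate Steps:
C(V) = 2 + V²
s = -31/2 (s = -15 + 5/(-2 - 8) = -15 + 5/(-10) = -15 + 5*(-⅒) = -15 - ½ = -31/2 ≈ -15.500)
1/(s + C(32)) = 1/(-31/2 + (2 + 32²)) = 1/(-31/2 + (2 + 1024)) = 1/(-31/2 + 1026) = 1/(2021/2) = 2/2021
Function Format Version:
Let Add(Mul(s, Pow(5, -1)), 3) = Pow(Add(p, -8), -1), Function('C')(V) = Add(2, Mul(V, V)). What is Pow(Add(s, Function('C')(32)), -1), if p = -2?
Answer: Rational(2, 2021) ≈ 0.00098961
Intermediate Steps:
Function('C')(V) = Add(2, Pow(V, 2))
s = Rational(-31, 2) (s = Add(-15, Mul(5, Pow(Add(-2, -8), -1))) = Add(-15, Mul(5, Pow(-10, -1))) = Add(-15, Mul(5, Rational(-1, 10))) = Add(-15, Rational(-1, 2)) = Rational(-31, 2) ≈ -15.500)
Pow(Add(s, Function('C')(32)), -1) = Pow(Add(Rational(-31, 2), Add(2, Pow(32, 2))), -1) = Pow(Add(Rational(-31, 2), Add(2, 1024)), -1) = Pow(Add(Rational(-31, 2), 1026), -1) = Pow(Rational(2021, 2), -1) = Rational(2, 2021)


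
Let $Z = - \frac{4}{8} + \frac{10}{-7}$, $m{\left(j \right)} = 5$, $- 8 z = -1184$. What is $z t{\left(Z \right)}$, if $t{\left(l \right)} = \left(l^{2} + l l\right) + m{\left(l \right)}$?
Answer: $\frac{90206}{49} \approx 1840.9$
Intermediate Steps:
$z = 148$ ($z = \left(- \frac{1}{8}\right) \left(-1184\right) = 148$)
$Z = - \frac{27}{14}$ ($Z = \left(-4\right) \frac{1}{8} + 10 \left(- \frac{1}{7}\right) = - \frac{1}{2} - \frac{10}{7} = - \frac{27}{14} \approx -1.9286$)
$t{\left(l \right)} = 5 + 2 l^{2}$ ($t{\left(l \right)} = \left(l^{2} + l l\right) + 5 = \left(l^{2} + l^{2}\right) + 5 = 2 l^{2} + 5 = 5 + 2 l^{2}$)
$z t{\left(Z \right)} = 148 \left(5 + 2 \left(- \frac{27}{14}\right)^{2}\right) = 148 \left(5 + 2 \cdot \frac{729}{196}\right) = 148 \left(5 + \frac{729}{98}\right) = 148 \cdot \frac{1219}{98} = \frac{90206}{49}$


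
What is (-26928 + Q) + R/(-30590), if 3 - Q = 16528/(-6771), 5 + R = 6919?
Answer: -2788189443212/103562445 ≈ -26923.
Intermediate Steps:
R = 6914 (R = -5 + 6919 = 6914)
Q = 36841/6771 (Q = 3 - 16528/(-6771) = 3 - 16528*(-1)/6771 = 3 - 1*(-16528/6771) = 3 + 16528/6771 = 36841/6771 ≈ 5.4410)
(-26928 + Q) + R/(-30590) = (-26928 + 36841/6771) + 6914/(-30590) = -182292647/6771 + 6914*(-1/30590) = -182292647/6771 - 3457/15295 = -2788189443212/103562445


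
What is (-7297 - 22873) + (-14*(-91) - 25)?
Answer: -28921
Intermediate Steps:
(-7297 - 22873) + (-14*(-91) - 25) = -30170 + (1274 - 25) = -30170 + 1249 = -28921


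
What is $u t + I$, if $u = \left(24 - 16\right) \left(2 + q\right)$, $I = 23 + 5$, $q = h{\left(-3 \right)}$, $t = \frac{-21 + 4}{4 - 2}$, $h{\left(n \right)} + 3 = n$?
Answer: $300$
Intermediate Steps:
$h{\left(n \right)} = -3 + n$
$t = - \frac{17}{2} \approx -8.5$
$q = -6$ ($q = -3 - 3 = -6$)
$I = 28$
$u = -32$ ($u = \left(24 - 16\right) \left(2 - 6\right) = 8 \left(-4\right) = -32$)
$u t + I = \left(-32\right) \left(- \frac{17}{2}\right) + 28 = 272 + 28 = 300$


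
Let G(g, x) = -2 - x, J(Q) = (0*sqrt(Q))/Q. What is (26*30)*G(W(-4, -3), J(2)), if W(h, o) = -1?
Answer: -1560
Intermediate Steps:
J(Q) = 0 (J(Q) = 0/Q = 0)
(26*30)*G(W(-4, -3), J(2)) = (26*30)*(-2 - 1*0) = 780*(-2 + 0) = 780*(-2) = -1560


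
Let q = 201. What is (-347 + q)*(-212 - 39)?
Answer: 36646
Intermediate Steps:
(-347 + q)*(-212 - 39) = (-347 + 201)*(-212 - 39) = -146*(-251) = 36646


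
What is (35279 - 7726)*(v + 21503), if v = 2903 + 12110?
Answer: 1006125348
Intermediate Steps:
v = 15013
(35279 - 7726)*(v + 21503) = (35279 - 7726)*(15013 + 21503) = 27553*36516 = 1006125348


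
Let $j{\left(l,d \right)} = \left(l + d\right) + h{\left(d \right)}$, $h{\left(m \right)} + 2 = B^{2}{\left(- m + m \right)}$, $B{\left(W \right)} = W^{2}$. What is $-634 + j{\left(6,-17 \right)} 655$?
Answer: $-9149$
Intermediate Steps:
$h{\left(m \right)} = -2$ ($h{\left(m \right)} = -2 + \left(\left(- m + m\right)^{2}\right)^{2} = -2 + \left(0^{2}\right)^{2} = -2 + 0^{2} = -2 + 0 = -2$)
$j{\left(l,d \right)} = -2 + d + l$ ($j{\left(l,d \right)} = \left(l + d\right) - 2 = \left(d + l\right) - 2 = -2 + d + l$)
$-634 + j{\left(6,-17 \right)} 655 = -634 + \left(-2 - 17 + 6\right) 655 = -634 - 8515 = -9149$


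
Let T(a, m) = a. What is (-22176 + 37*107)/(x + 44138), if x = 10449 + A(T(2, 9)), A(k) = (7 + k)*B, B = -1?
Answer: -18217/54578 ≈ -0.33378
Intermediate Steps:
A(k) = -7 - k (A(k) = (7 + k)*(-1) = -7 - k)
x = 10440 (x = 10449 + (-7 - 1*2) = 10449 + (-7 - 2) = 10449 - 9 = 10440)
(-22176 + 37*107)/(x + 44138) = (-22176 + 37*107)/(10440 + 44138) = (-22176 + 3959)/54578 = -18217*1/54578 = -18217/54578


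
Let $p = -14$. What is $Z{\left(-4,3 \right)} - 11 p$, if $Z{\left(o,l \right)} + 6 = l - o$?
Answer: $155$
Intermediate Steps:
$Z{\left(o,l \right)} = -6 + l - o$ ($Z{\left(o,l \right)} = -6 + \left(l - o\right) = -6 + l - o$)
$Z{\left(-4,3 \right)} - 11 p = \left(-6 + 3 - -4\right) - -154 = \left(-6 + 3 + 4\right) + 154 = 1 + 154 = 155$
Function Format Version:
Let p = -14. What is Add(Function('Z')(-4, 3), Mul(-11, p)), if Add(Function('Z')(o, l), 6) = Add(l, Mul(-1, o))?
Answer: 155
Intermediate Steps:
Function('Z')(o, l) = Add(-6, l, Mul(-1, o)) (Function('Z')(o, l) = Add(-6, Add(l, Mul(-1, o))) = Add(-6, l, Mul(-1, o)))
Add(Function('Z')(-4, 3), Mul(-11, p)) = Add(Add(-6, 3, Mul(-1, -4)), Mul(-11, -14)) = Add(Add(-6, 3, 4), 154) = Add(1, 154) = 155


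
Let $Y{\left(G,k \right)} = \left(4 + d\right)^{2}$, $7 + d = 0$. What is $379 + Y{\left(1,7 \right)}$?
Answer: $388$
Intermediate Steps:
$d = -7$ ($d = -7 + 0 = -7$)
$Y{\left(G,k \right)} = 9$ ($Y{\left(G,k \right)} = \left(4 - 7\right)^{2} = \left(-3\right)^{2} = 9$)
$379 + Y{\left(1,7 \right)} = 379 + 9 = 388$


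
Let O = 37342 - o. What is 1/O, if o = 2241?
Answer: 1/35101 ≈ 2.8489e-5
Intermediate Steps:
O = 35101 (O = 37342 - 1*2241 = 37342 - 2241 = 35101)
1/O = 1/35101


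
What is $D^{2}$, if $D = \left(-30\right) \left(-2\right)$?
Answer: $3600$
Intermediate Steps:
$D = 60$
$D^{2} = 60^{2} = 3600$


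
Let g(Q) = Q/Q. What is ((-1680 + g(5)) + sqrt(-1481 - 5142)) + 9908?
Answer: 8229 + I*sqrt(6623) ≈ 8229.0 + 81.382*I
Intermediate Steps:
g(Q) = 1
((-1680 + g(5)) + sqrt(-1481 - 5142)) + 9908 = ((-1680 + 1) + sqrt(-1481 - 5142)) + 9908 = (-1679 + sqrt(-6623)) + 9908 = (-1679 + I*sqrt(6623)) + 9908 = 8229 + I*sqrt(6623)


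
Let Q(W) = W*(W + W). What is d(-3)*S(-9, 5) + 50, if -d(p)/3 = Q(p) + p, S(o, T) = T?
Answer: -175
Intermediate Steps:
Q(W) = 2*W² (Q(W) = W*(2*W) = 2*W²)
d(p) = -6*p² - 3*p (d(p) = -3*(2*p² + p) = -3*(p + 2*p²) = -6*p² - 3*p)
d(-3)*S(-9, 5) + 50 = (3*(-3)*(-1 - 2*(-3)))*5 + 50 = (3*(-3)*(-1 + 6))*5 + 50 = (3*(-3)*5)*5 + 50 = -45*5 + 50 = -225 + 50 = -175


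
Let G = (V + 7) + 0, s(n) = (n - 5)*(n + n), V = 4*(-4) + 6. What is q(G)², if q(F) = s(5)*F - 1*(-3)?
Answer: 9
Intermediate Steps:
V = -10 (V = -16 + 6 = -10)
s(n) = 2*n*(-5 + n) (s(n) = (-5 + n)*(2*n) = 2*n*(-5 + n))
G = -3 (G = (-10 + 7) + 0 = -3 + 0 = -3)
q(F) = 3 (q(F) = (2*5*(-5 + 5))*F - 1*(-3) = (2*5*0)*F + 3 = 0*F + 3 = 0 + 3 = 3)
q(G)² = 3² = 9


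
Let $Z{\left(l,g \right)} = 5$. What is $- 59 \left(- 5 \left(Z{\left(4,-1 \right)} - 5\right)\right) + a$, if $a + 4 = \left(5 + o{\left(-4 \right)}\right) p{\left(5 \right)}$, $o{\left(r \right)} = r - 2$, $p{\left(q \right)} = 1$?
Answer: $-5$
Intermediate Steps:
$o{\left(r \right)} = -2 + r$
$a = -5$ ($a = -4 + \left(5 - 6\right) 1 = -4 - 1 = -5$)
$- 59 \left(- 5 \left(Z{\left(4,-1 \right)} - 5\right)\right) + a = - 59 \left(- 5 \left(5 - 5\right)\right) - 5 = - 59 \left(\left(-5\right) 0\right) - 5 = \left(-59\right) 0 - 5 = 0 - 5 = -5$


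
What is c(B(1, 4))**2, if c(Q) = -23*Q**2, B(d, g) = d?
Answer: 529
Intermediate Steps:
c(B(1, 4))**2 = (-23*1**2)**2 = (-23*1)**2 = (-23)**2 = 529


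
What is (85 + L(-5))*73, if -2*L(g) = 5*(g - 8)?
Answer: 17155/2 ≈ 8577.5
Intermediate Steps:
L(g) = 20 - 5*g/2 (L(g) = -5*(g - 8)/2 = -5*(-8 + g)/2 = -(-40 + 5*g)/2 = 20 - 5*g/2)
(85 + L(-5))*73 = (85 + (20 - 5/2*(-5)))*73 = (85 + (20 + 25/2))*73 = (85 + 65/2)*73 = (235/2)*73 = 17155/2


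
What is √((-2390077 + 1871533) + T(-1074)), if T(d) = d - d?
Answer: 12*I*√3601 ≈ 720.1*I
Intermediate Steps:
T(d) = 0
√((-2390077 + 1871533) + T(-1074)) = √((-2390077 + 1871533) + 0) = √(-518544 + 0) = √(-518544) = 12*I*√3601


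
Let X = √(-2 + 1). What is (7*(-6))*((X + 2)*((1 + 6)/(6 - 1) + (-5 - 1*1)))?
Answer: 1932/5 + 966*I/5 ≈ 386.4 + 193.2*I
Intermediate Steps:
X = I (X = √(-1) = I ≈ 1.0*I)
(7*(-6))*((X + 2)*((1 + 6)/(6 - 1) + (-5 - 1*1))) = (7*(-6))*((I + 2)*((1 + 6)/(6 - 1) + (-5 - 1*1))) = -42*(2 + I)*(7/5 + (-5 - 1)) = -42*(2 + I)*(7*(⅕) - 6) = -42*(2 + I)*(7/5 - 6) = -42*(2 + I)*(-23)/5 = -42*(-46/5 - 23*I/5) = 1932/5 + 966*I/5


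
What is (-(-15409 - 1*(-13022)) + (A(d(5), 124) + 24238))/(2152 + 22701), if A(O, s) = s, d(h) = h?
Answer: 26749/24853 ≈ 1.0763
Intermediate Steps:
(-(-15409 - 1*(-13022)) + (A(d(5), 124) + 24238))/(2152 + 22701) = (-(-15409 - 1*(-13022)) + (124 + 24238))/(2152 + 22701) = (-(-15409 + 13022) + 24362)/24853 = (-1*(-2387) + 24362)*(1/24853) = (2387 + 24362)*(1/24853) = 26749*(1/24853) = 26749/24853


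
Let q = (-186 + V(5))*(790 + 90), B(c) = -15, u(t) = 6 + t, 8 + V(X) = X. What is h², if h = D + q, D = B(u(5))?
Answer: 27667332225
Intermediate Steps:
V(X) = -8 + X
q = -166320 (q = (-186 + (-8 + 5))*(790 + 90) = (-186 - 3)*880 = -189*880 = -166320)
D = -15
h = -166335 (h = -15 - 166320 = -166335)
h² = (-166335)² = 27667332225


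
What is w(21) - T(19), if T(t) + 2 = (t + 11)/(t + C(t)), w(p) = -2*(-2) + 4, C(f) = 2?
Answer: 60/7 ≈ 8.5714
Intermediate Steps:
w(p) = 8 (w(p) = 4 + 4 = 8)
T(t) = -2 + (11 + t)/(2 + t) (T(t) = -2 + (t + 11)/(t + 2) = -2 + (11 + t)/(2 + t))
w(21) - T(19) = 8 - (7 - 1*19)/(2 + 19) = 8 - (7 - 19)/21 = 8 - (-12)/21 = 8 - 1*(-4/7) = 8 + 4/7 = 60/7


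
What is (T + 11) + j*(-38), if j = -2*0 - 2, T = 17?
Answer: 104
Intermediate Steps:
j = -2 (j = 0 - 2 = -2)
(T + 11) + j*(-38) = (17 + 11) - 2*(-38) = 28 + 76 = 104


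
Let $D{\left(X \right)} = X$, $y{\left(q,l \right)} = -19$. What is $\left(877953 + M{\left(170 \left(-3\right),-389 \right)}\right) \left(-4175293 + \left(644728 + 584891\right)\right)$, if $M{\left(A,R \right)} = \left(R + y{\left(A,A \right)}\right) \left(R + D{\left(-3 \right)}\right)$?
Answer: $-3057282642186$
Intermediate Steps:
$M{\left(A,R \right)} = \left(-19 + R\right) \left(-3 + R\right)$ ($M{\left(A,R \right)} = \left(R - 19\right) \left(R - 3\right) = \left(-19 + R\right) \left(-3 + R\right)$)
$\left(877953 + M{\left(170 \left(-3\right),-389 \right)}\right) \left(-4175293 + \left(644728 + 584891\right)\right) = \left(877953 + \left(57 + \left(-389\right)^{2} - -8558\right)\right) \left(-4175293 + \left(644728 + 584891\right)\right) = \left(877953 + \left(57 + 151321 + 8558\right)\right) \left(-4175293 + 1229619\right) = \left(877953 + 159936\right) \left(-2945674\right) = 1037889 \left(-2945674\right) = -3057282642186$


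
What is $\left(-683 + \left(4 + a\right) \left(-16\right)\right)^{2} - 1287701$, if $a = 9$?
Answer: $-493820$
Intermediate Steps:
$\left(-683 + \left(4 + a\right) \left(-16\right)\right)^{2} - 1287701 = \left(-683 + \left(4 + 9\right) \left(-16\right)\right)^{2} - 1287701 = \left(-683 + 13 \left(-16\right)\right)^{2} - 1287701 = \left(-683 - 208\right)^{2} - 1287701 = \left(-891\right)^{2} - 1287701 = 793881 - 1287701 = -493820$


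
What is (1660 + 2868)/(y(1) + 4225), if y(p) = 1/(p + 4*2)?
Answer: 20376/19013 ≈ 1.0717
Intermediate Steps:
y(p) = 1/(8 + p) (y(p) = 1/(p + 8) = 1/(8 + p))
(1660 + 2868)/(y(1) + 4225) = (1660 + 2868)/(1/(8 + 1) + 4225) = 4528/(1/9 + 4225) = 4528/(38026/9) = 4528*(9/38026) = 20376/19013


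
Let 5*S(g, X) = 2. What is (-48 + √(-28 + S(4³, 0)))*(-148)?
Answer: 7104 - 148*I*√690/5 ≈ 7104.0 - 777.53*I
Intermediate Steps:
S(g, X) = ⅖ (S(g, X) = (⅕)*2 = ⅖)
(-48 + √(-28 + S(4³, 0)))*(-148) = (-48 + √(-28 + ⅖))*(-148) = (-48 + √(-138/5))*(-148) = (-48 + I*√690/5)*(-148) = 7104 - 148*I*√690/5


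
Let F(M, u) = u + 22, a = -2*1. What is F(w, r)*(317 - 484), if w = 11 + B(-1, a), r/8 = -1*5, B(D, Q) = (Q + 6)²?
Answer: 3006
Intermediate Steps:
a = -2
B(D, Q) = (6 + Q)²
r = -40 (r = 8*(-1*5) = 8*(-5) = -40)
w = 27 (w = 11 + (6 - 2)² = 11 + 4² = 11 + 16 = 27)
F(M, u) = 22 + u
F(w, r)*(317 - 484) = (22 - 40)*(317 - 484) = -18*(-167) = 3006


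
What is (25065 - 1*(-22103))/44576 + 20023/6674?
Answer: 37729515/9296882 ≈ 4.0583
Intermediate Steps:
(25065 - 1*(-22103))/44576 + 20023/6674 = (25065 + 22103)*(1/44576) + 20023*(1/6674) = 47168*(1/44576) + 20023/6674 = 1474/1393 + 20023/6674 = 37729515/9296882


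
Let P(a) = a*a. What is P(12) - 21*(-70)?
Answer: 1614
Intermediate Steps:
P(a) = a**2
P(12) - 21*(-70) = 12**2 - 21*(-70) = 144 + 1470 = 1614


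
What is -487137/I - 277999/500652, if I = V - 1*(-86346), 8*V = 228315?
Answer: -735531020503/153380247372 ≈ -4.7955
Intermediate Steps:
V = 228315/8 (V = (1/8)*228315 = 228315/8 ≈ 28539.)
I = 919083/8 (I = 228315/8 - 1*(-86346) = 228315/8 + 86346 = 919083/8 ≈ 1.1489e+5)
-487137/I - 277999/500652 = -487137/919083/8 - 277999/500652 = -487137*8/919083 - 277999*1/500652 = -1299032/306361 - 277999/500652 = -735531020503/153380247372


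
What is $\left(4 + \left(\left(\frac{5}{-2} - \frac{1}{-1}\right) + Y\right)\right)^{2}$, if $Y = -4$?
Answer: $\frac{9}{4} \approx 2.25$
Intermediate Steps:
$\left(4 + \left(\left(\frac{5}{-2} - \frac{1}{-1}\right) + Y\right)\right)^{2} = \left(4 + \left(\left(\frac{5}{-2} - \frac{1}{-1}\right) - 4\right)\right)^{2} = \left(4 + \left(\left(5 \left(- \frac{1}{2}\right) - -1\right) - 4\right)\right)^{2} = \left(4 + \left(\left(- \frac{5}{2} + 1\right) - 4\right)\right)^{2} = \left(4 - \frac{11}{2}\right)^{2} = \left(- \frac{3}{2}\right)^{2} = \frac{9}{4}$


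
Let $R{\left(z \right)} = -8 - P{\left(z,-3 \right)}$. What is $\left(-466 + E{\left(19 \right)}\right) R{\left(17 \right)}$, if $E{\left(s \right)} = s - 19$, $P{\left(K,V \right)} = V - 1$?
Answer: $1864$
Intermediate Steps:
$P{\left(K,V \right)} = -1 + V$ ($P{\left(K,V \right)} = V - 1 = -1 + V$)
$E{\left(s \right)} = -19 + s$
$R{\left(z \right)} = -4$ ($R{\left(z \right)} = -8 - \left(-1 - 3\right) = -8 - -4 = -8 + 4 = -4$)
$\left(-466 + E{\left(19 \right)}\right) R{\left(17 \right)} = \left(-466 + \left(-19 + 19\right)\right) \left(-4\right) = \left(-466 + 0\right) \left(-4\right) = \left(-466\right) \left(-4\right) = 1864$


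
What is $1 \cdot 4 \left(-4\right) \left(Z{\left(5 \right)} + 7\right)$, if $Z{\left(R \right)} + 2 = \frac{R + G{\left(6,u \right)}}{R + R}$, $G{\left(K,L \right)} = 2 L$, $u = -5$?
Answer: $-72$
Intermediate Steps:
$Z{\left(R \right)} = -2 + \frac{-10 + R}{2 R}$ ($Z{\left(R \right)} = -2 + \frac{R + 2 \left(-5\right)}{R + R} = -2 + \frac{R - 10}{2 R} = -2 + \left(-10 + R\right) \frac{1}{2 R} = -2 + \frac{-10 + R}{2 R}$)
$1 \cdot 4 \left(-4\right) \left(Z{\left(5 \right)} + 7\right) = 1 \cdot 4 \left(-4\right) \left(\left(- \frac{3}{2} - \frac{5}{5}\right) + 7\right) = 4 \left(-4\right) \left(\left(- \frac{3}{2} - 1\right) + 7\right) = - 16 \left(\left(- \frac{3}{2} - 1\right) + 7\right) = - 16 \left(- \frac{5}{2} + 7\right) = \left(-16\right) \frac{9}{2} = -72$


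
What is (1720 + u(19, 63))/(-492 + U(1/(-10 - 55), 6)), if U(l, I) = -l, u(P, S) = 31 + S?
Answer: -117910/31979 ≈ -3.6871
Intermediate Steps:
(1720 + u(19, 63))/(-492 + U(1/(-10 - 55), 6)) = (1720 + (31 + 63))/(-492 - 1/(-10 - 55)) = (1720 + 94)/(-492 - 1/(-65)) = 1814/(-492 - 1*(-1/65)) = 1814/(-492 + 1/65) = 1814/(-31979/65) = 1814*(-65/31979) = -117910/31979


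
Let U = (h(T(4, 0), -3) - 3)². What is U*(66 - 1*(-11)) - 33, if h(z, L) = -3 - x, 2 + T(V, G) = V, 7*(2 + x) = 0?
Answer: 1199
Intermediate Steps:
x = -2 (x = -2 + (⅐)*0 = -2 + 0 = -2)
T(V, G) = -2 + V
h(z, L) = -1 (h(z, L) = -3 - 1*(-2) = -3 + 2 = -1)
U = 16 (U = (-1 - 3)² = (-4)² = 16)
U*(66 - 1*(-11)) - 33 = 16*(66 - 1*(-11)) - 33 = 16*(66 + 11) - 33 = 16*77 - 33 = 1232 - 33 = 1199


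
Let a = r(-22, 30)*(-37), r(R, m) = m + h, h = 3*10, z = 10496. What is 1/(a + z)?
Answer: 1/8276 ≈ 0.00012083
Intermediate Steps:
h = 30
r(R, m) = 30 + m (r(R, m) = m + 30 = 30 + m)
a = -2220 (a = (30 + 30)*(-37) = 60*(-37) = -2220)
1/(a + z) = 1/(-2220 + 10496) = 1/8276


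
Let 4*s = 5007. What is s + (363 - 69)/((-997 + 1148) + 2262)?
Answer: 12083067/9652 ≈ 1251.9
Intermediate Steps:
s = 5007/4 (s = (1/4)*5007 = 5007/4 ≈ 1251.8)
s + (363 - 69)/((-997 + 1148) + 2262) = 5007/4 + (363 - 69)/((-997 + 1148) + 2262) = 5007/4 + 294/(151 + 2262) = 5007/4 + 294/2413 = 12083067/9652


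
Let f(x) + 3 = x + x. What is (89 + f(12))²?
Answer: 12100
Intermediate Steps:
f(x) = -3 + 2*x (f(x) = -3 + (x + x) = -3 + 2*x)
(89 + f(12))² = (89 + (-3 + 2*12))² = (89 + (-3 + 24))² = (89 + 21)² = 110² = 12100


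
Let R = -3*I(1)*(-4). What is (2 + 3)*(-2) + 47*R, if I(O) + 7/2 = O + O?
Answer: -856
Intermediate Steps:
I(O) = -7/2 + 2*O (I(O) = -7/2 + (O + O) = -7/2 + 2*O)
R = -18 (R = -3*(-7/2 + 2*1)*(-4) = -3*(-7/2 + 2)*(-4) = -3*(-3/2)*(-4) = (9/2)*(-4) = -18)
(2 + 3)*(-2) + 47*R = (2 + 3)*(-2) + 47*(-18) = 5*(-2) - 846 = -10 - 846 = -856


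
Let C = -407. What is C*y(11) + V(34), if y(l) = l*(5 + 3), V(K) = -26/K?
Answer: -608885/17 ≈ -35817.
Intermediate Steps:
y(l) = 8*l (y(l) = l*8 = 8*l)
C*y(11) + V(34) = -3256*11 - 26/34 = -407*88 - 26*1/34 = -35816 - 13/17 = -608885/17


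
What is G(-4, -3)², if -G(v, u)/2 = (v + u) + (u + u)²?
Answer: 3364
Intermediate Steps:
G(v, u) = -8*u² - 2*u - 2*v (G(v, u) = -2*((v + u) + (u + u)²) = -2*((u + v) + (2*u)²) = -2*((u + v) + 4*u²) = -2*(u + v + 4*u²) = -8*u² - 2*u - 2*v)
G(-4, -3)² = (-8*(-3)² - 2*(-3) - 2*(-4))² = (-8*9 + 6 + 8)² = (-72 + 6 + 8)² = (-58)² = 3364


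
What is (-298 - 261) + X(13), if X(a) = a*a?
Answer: -390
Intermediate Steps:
X(a) = a²
(-298 - 261) + X(13) = (-298 - 261) + 13² = -559 + 169 = -390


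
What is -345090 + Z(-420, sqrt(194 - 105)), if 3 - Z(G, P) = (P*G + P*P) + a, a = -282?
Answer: -344894 + 420*sqrt(89) ≈ -3.4093e+5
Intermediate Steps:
Z(G, P) = 285 - P**2 - G*P (Z(G, P) = 3 - ((P*G + P*P) - 282) = 3 - ((G*P + P**2) - 282) = 3 - ((P**2 + G*P) - 282) = 3 - (-282 + P**2 + G*P) = 3 + (282 - P**2 - G*P) = 285 - P**2 - G*P)
-345090 + Z(-420, sqrt(194 - 105)) = -345090 + (285 - (sqrt(194 - 105))**2 - 1*(-420)*sqrt(194 - 105)) = -345090 + (285 - (sqrt(89))**2 - 1*(-420)*sqrt(89)) = -345090 + (285 - 1*89 + 420*sqrt(89)) = -345090 + (285 - 89 + 420*sqrt(89)) = -345090 + (196 + 420*sqrt(89)) = -344894 + 420*sqrt(89)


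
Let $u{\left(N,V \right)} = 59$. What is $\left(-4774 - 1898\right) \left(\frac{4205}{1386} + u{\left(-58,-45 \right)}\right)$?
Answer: $- \frac{95608648}{231} \approx -4.1389 \cdot 10^{5}$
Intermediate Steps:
$\left(-4774 - 1898\right) \left(\frac{4205}{1386} + u{\left(-58,-45 \right)}\right) = \left(-4774 - 1898\right) \left(\frac{4205}{1386} + 59\right) = - 6672 \left(4205 \cdot \frac{1}{1386} + 59\right) = - 6672 \left(\frac{4205}{1386} + 59\right) = \left(-6672\right) \frac{85979}{1386} = - \frac{95608648}{231}$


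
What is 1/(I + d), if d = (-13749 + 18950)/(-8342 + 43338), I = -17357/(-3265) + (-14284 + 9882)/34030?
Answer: 388833381820/2074558360323 ≈ 0.18743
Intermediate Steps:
I = 57628618/11110795 (I = -17357*(-1/3265) - 4402*1/34030 = 17357/3265 - 2201/17015 = 57628618/11110795 ≈ 5.1867)
d = 5201/34996 ≈ 0.14862
1/(I + d) = 1/(57628618/11110795 + 5201/34996) = 1/(2074558360323/388833381820) = 388833381820/2074558360323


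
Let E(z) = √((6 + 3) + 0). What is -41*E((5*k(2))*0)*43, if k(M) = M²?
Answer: -5289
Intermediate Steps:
E(z) = 3 (E(z) = √(9 + 0) = √9 = 3)
-41*E((5*k(2))*0)*43 = -41*3*43 = -123*43 = -5289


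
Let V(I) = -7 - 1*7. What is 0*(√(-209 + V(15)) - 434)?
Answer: 0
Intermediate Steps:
V(I) = -14 (V(I) = -7 - 7 = -14)
0*(√(-209 + V(15)) - 434) = 0*(√(-209 - 14) - 434) = 0*(√(-223) - 434) = 0*(I*√223 - 434) = 0*(-434 + I*√223) = 0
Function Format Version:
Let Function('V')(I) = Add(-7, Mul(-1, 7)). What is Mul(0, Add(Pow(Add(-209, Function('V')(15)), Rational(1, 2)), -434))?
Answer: 0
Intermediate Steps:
Function('V')(I) = -14 (Function('V')(I) = Add(-7, -7) = -14)
Mul(0, Add(Pow(Add(-209, Function('V')(15)), Rational(1, 2)), -434)) = Mul(0, Add(Pow(Add(-209, -14), Rational(1, 2)), -434)) = Mul(0, Add(Pow(-223, Rational(1, 2)), -434)) = Mul(0, Add(Mul(I, Pow(223, Rational(1, 2))), -434)) = Mul(0, Add(-434, Mul(I, Pow(223, Rational(1, 2))))) = 0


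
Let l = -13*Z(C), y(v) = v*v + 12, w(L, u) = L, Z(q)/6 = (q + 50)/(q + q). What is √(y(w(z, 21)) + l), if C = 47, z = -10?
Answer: √69607/47 ≈ 5.6134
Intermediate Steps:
Z(q) = 3*(50 + q)/q (Z(q) = 6*((q + 50)/(q + q)) = 6*((50 + q)/((2*q))) = 6*((50 + q)*(1/(2*q))) = 6*((50 + q)/(2*q)) = 3*(50 + q)/q)
y(v) = 12 + v² (y(v) = v² + 12 = 12 + v²)
l = -3783/47 (l = -13*(3 + 150/47) = -13*291/47 = -3783/47 ≈ -80.489)
√(y(w(z, 21)) + l) = √((12 + (-10)²) - 3783/47) = √((12 + 100) - 3783/47) = √(112 - 3783/47) = √(1481/47) = √69607/47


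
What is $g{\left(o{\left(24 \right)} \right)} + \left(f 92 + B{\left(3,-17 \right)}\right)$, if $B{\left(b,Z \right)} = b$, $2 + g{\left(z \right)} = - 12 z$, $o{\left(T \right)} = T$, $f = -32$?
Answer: $-3231$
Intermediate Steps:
$g{\left(z \right)} = -2 - 12 z$
$g{\left(o{\left(24 \right)} \right)} + \left(f 92 + B{\left(3,-17 \right)}\right) = \left(-2 - 288\right) + \left(\left(-32\right) 92 + 3\right) = \left(-2 - 288\right) + \left(-2944 + 3\right) = -290 - 2941 = -3231$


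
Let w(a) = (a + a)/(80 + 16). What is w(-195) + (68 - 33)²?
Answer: 19535/16 ≈ 1220.9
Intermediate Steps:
w(a) = a/48 (w(a) = (2*a)/96 = (2*a)*(1/96) = a/48)
w(-195) + (68 - 33)² = (1/48)*(-195) + (68 - 33)² = -65/16 + 35² = -65/16 + 1225 = 19535/16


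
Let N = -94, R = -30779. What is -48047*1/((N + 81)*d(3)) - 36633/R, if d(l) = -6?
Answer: -1475981239/2400762 ≈ -614.80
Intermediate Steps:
-48047*1/((N + 81)*d(3)) - 36633/R = -48047*(-1/(6*(-94 + 81))) - 36633/(-30779) = -48047/((-13*(-6))) - 36633*(-1/30779) = -48047/78 + 36633/30779 = -1475981239/2400762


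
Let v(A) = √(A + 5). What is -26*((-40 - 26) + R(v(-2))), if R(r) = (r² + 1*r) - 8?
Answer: 1846 - 26*√3 ≈ 1801.0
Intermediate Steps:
v(A) = √(5 + A)
R(r) = -8 + r + r² (R(r) = (r² + r) - 8 = (r + r²) - 8 = -8 + r + r²)
-26*((-40 - 26) + R(v(-2))) = -26*((-40 - 26) + (-8 + √(5 - 2) + (√(5 - 2))²)) = -26*(-66 + (-8 + √3 + (√3)²)) = -26*(-66 + (-8 + √3 + 3)) = -26*(-66 + (-5 + √3)) = -26*(-71 + √3) = 1846 - 26*√3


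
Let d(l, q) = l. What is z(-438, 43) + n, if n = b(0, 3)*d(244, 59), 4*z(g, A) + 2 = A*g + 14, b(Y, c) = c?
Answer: -7947/2 ≈ -3973.5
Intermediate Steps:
z(g, A) = 3 + A*g/4 (z(g, A) = -½ + (A*g + 14)/4 = -½ + (14 + A*g)/4 = -½ + (7/2 + A*g/4) = 3 + A*g/4)
n = 732 (n = 3*244 = 732)
z(-438, 43) + n = (3 + (¼)*43*(-438)) + 732 = (3 - 9417/2) + 732 = -9411/2 + 732 = -7947/2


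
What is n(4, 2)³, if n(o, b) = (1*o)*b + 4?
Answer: 1728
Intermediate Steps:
n(o, b) = 4 + b*o (n(o, b) = o*b + 4 = b*o + 4 = 4 + b*o)
n(4, 2)³ = (4 + 2*4)³ = (4 + 8)³ = 12³ = 1728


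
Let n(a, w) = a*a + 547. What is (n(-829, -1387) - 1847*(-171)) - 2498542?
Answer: -1494917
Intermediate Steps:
n(a, w) = 547 + a² (n(a, w) = a² + 547 = 547 + a²)
(n(-829, -1387) - 1847*(-171)) - 2498542 = ((547 + (-829)²) - 1847*(-171)) - 2498542 = ((547 + 687241) + 315837) - 2498542 = (687788 + 315837) - 2498542 = 1003625 - 2498542 = -1494917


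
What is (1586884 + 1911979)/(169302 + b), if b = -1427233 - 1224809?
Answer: -3498863/2482740 ≈ -1.4093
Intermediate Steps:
b = -2652042
(1586884 + 1911979)/(169302 + b) = (1586884 + 1911979)/(169302 - 2652042) = 3498863/(-2482740) = 3498863*(-1/2482740) = -3498863/2482740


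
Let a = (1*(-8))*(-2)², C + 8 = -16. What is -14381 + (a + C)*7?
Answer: -14773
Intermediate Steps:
C = -24 (C = -8 - 16 = -24)
a = -32 (a = -8*4 = -32)
-14381 + (a + C)*7 = -14381 + (-32 - 24)*7 = -14381 - 56*7 = -14381 - 392 = -14773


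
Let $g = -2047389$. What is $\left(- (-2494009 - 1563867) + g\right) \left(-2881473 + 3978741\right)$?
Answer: $2206043049516$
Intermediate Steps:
$\left(- (-2494009 - 1563867) + g\right) \left(-2881473 + 3978741\right) = \left(- (-2494009 - 1563867) - 2047389\right) \left(-2881473 + 3978741\right) = \left(\left(-1\right) \left(-4057876\right) - 2047389\right) 1097268 = \left(4057876 - 2047389\right) 1097268 = 2010487 \cdot 1097268 = 2206043049516$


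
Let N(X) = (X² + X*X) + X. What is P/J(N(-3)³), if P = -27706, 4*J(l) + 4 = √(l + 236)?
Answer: -443296/3595 - 110824*√3611/3595 ≈ -1975.8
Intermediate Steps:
N(X) = X + 2*X² (N(X) = (X² + X²) + X = 2*X² + X = X + 2*X²)
J(l) = -1 + √(236 + l)/4 (J(l) = -1 + √(l + 236)/4 = -1 + √(236 + l)/4)
P/J(N(-3)³) = -27706/(-1 + √(236 + (-3*(1 + 2*(-3)))³)/4) = -27706/(-1 + √(236 + (-3*(1 - 6))³)/4) = -27706/(-1 + √(236 + (-3*(-5))³)/4) = -27706/(-1 + √(236 + 15³)/4) = -27706/(-1 + √(236 + 3375)/4) = -27706/(-1 + √3611/4)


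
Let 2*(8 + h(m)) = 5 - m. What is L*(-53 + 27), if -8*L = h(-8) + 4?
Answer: 65/8 ≈ 8.1250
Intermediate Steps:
h(m) = -11/2 - m/2 (h(m) = -8 + (5 - m)/2 = -8 + (5/2 - m/2) = -11/2 - m/2)
L = -5/16 (L = -((-11/2 - 1/2*(-8)) + 4)/8 = -((-11/2 + 4) + 4)/8 = -(-3/2 + 4)/8 = -1/8*5/2 = -5/16 ≈ -0.31250)
L*(-53 + 27) = -5*(-53 + 27)/16 = -5/16*(-26) = 65/8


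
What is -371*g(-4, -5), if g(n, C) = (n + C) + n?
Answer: 4823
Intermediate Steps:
g(n, C) = C + 2*n (g(n, C) = (C + n) + n = C + 2*n)
-371*g(-4, -5) = -371*(-5 + 2*(-4)) = -371*(-5 - 8) = -371*(-13) = 4823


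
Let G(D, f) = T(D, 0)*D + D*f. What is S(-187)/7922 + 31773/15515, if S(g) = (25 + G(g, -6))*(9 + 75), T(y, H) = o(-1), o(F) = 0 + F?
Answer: 995127273/61454915 ≈ 16.193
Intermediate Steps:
o(F) = F
T(y, H) = -1
G(D, f) = -D + D*f
S(g) = 2100 - 588*g (S(g) = (25 + g*(-1 - 6))*(9 + 75) = (25 + g*(-7))*84 = (25 - 7*g)*84 = 2100 - 588*g)
S(-187)/7922 + 31773/15515 = (2100 - 588*(-187))/7922 + 31773/15515 = (2100 + 109956)*(1/7922) + 31773*(1/15515) = 112056*(1/7922) + 31773/15515 = 56028/3961 + 31773/15515 = 995127273/61454915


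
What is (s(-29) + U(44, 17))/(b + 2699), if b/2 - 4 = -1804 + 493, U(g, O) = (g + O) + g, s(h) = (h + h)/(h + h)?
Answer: 106/85 ≈ 1.2471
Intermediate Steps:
s(h) = 1 (s(h) = (2*h)/((2*h)) = (2*h)*(1/(2*h)) = 1)
U(g, O) = O + 2*g (U(g, O) = (O + g) + g = O + 2*g)
b = -2614 (b = 8 + 2*(-1804 + 493) = 8 + 2*(-1311) = 8 - 2622 = -2614)
(s(-29) + U(44, 17))/(b + 2699) = (1 + (17 + 2*44))/(-2614 + 2699) = (1 + (17 + 88))/85 = (1 + 105)*(1/85) = 106*(1/85) = 106/85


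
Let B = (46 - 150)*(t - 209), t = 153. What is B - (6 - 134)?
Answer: 5952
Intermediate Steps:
B = 5824 (B = (46 - 150)*(153 - 209) = -104*(-56) = 5824)
B - (6 - 134) = 5824 - (6 - 134) = 5824 - 1*(-128) = 5824 + 128 = 5952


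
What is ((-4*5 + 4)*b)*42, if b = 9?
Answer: -6048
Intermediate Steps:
((-4*5 + 4)*b)*42 = ((-4*5 + 4)*9)*42 = ((-20 + 4)*9)*42 = -16*9*42 = -144*42 = -6048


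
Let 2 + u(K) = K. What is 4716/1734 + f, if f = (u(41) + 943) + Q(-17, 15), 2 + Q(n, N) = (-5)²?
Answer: 291231/289 ≈ 1007.7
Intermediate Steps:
Q(n, N) = 23 (Q(n, N) = -2 + (-5)² = -2 + 25 = 23)
u(K) = -2 + K
f = 1005 (f = ((-2 + 41) + 943) + 23 = (39 + 943) + 23 = 982 + 23 = 1005)
4716/1734 + f = 4716/1734 + 1005 = 4716*(1/1734) + 1005 = 786/289 + 1005 = 291231/289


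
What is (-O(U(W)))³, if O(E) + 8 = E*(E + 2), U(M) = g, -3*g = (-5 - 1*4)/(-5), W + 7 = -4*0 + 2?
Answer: 10793861/15625 ≈ 690.81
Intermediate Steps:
W = -5 (W = -7 + (-4*0 + 2) = -7 + (0 + 2) = -7 + 2 = -5)
g = -⅗ (g = -(-5 - 1*4)/(3*(-5)) = -(-5 - 4)*(-1)/(3*5) = -(-3)*(-1)/5 = -⅓*9/5 = -⅗ ≈ -0.60000)
U(M) = -⅗
O(E) = -8 + E*(2 + E) (O(E) = -8 + E*(E + 2) = -8 + E*(2 + E))
(-O(U(W)))³ = (-(-8 + (-⅗)² + 2*(-⅗)))³ = (-(-8 + 9/25 - 6/5))³ = (-1*(-221/25))³ = (221/25)³ = 10793861/15625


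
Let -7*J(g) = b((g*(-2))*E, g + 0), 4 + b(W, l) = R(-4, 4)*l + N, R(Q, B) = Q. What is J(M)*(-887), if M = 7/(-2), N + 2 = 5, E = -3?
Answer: 11531/7 ≈ 1647.3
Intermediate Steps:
N = 3 (N = -2 + 5 = 3)
M = -7/2 (M = 7*(-1/2) = -7/2 ≈ -3.5000)
b(W, l) = -1 - 4*l (b(W, l) = -4 + (-4*l + 3) = -4 + (3 - 4*l) = -1 - 4*l)
J(g) = 1/7 + 4*g/7 (J(g) = -(-1 - 4*(g + 0))/7 = -(-1 - 4*g)/7 = 1/7 + 4*g/7)
J(M)*(-887) = (1/7 + (4/7)*(-7/2))*(-887) = (1/7 - 2)*(-887) = -13/7*(-887) = 11531/7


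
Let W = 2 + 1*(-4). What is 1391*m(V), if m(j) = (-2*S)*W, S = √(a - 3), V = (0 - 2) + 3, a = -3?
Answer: 5564*I*√6 ≈ 13629.0*I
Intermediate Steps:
V = 1 (V = -2 + 3 = 1)
S = I*√6 (S = √(-3 - 3) = √(-6) = I*√6 ≈ 2.4495*I)
W = -2 (W = 2 - 4 = -2)
m(j) = 4*I*√6 (m(j) = -2*I*√6*(-2) = 4*I*√6)
1391*m(V) = 1391*(4*I*√6) = 5564*I*√6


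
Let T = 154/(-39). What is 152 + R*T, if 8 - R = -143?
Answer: -17326/39 ≈ -444.26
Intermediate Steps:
T = -154/39 (T = 154*(-1/39) = -154/39 ≈ -3.9487)
R = 151 (R = 8 - 1*(-143) = 8 + 143 = 151)
152 + R*T = 152 + 151*(-154/39) = 152 - 23254/39 = -17326/39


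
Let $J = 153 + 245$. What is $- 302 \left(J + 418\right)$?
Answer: $-246432$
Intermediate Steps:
$J = 398$
$- 302 \left(J + 418\right) = - 302 \left(398 + 418\right) = \left(-302\right) 816 = -246432$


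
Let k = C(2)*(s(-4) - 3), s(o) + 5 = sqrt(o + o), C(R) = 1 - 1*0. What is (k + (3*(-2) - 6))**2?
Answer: 392 - 80*I*sqrt(2) ≈ 392.0 - 113.14*I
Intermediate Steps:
C(R) = 1 (C(R) = 1 + 0 = 1)
s(o) = -5 + sqrt(2)*sqrt(o) (s(o) = -5 + sqrt(o + o) = -5 + sqrt(2*o) = -5 + sqrt(2)*sqrt(o))
k = -8 + 2*I*sqrt(2) (k = 1*((-5 + sqrt(2)*sqrt(-4)) - 3) = 1*((-5 + sqrt(2)*(2*I)) - 3) = 1*((-5 + 2*I*sqrt(2)) - 3) = 1*(-8 + 2*I*sqrt(2)) = -8 + 2*I*sqrt(2) ≈ -8.0 + 2.8284*I)
(k + (3*(-2) - 6))**2 = ((-8 + 2*I*sqrt(2)) + (3*(-2) - 6))**2 = ((-8 + 2*I*sqrt(2)) + (-6 - 6))**2 = ((-8 + 2*I*sqrt(2)) - 12)**2 = (-20 + 2*I*sqrt(2))**2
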